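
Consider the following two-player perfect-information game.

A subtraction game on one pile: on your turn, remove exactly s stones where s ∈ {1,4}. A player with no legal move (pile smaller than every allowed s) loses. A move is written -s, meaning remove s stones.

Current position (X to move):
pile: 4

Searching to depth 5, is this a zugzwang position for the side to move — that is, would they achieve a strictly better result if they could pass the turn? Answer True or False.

zugzwang(4, X) = False

p1 X@[4]: -1[3]-1 -4[0]+1*
p2 O@[0] terminal -1; root [4] d5
pass branch (O moves first from the same position):
  | p1 O@[4]: -1[3]-1 -4[0]+1*
  | p2 X@[0] terminal -1; root [4] d5
X moving scores +1; X passing scores -1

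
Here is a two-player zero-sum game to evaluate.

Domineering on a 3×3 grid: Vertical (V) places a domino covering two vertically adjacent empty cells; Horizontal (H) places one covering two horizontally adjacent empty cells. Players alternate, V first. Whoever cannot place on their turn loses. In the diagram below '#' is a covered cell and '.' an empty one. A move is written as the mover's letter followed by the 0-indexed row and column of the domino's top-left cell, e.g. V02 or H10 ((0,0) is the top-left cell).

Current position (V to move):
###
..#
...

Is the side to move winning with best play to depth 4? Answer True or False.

V winning at [###/..#/...]: True

p1 V@[###/..#/...]: V10[###/#.#/#..]-1 V11[###/.##/.#.]+1*
p2 H@[###/.##/.#.] terminal -1; root [###/..#/...] d4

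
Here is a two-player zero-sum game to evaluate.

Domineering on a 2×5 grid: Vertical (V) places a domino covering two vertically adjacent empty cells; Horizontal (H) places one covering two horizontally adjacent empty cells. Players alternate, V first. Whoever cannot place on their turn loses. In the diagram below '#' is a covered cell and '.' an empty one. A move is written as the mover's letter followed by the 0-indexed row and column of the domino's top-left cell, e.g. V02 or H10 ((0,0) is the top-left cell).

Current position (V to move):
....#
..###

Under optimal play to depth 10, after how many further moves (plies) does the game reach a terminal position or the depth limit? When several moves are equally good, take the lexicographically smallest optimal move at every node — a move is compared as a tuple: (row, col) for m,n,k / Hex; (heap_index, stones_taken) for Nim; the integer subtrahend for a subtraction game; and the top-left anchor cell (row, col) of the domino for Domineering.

[....#/..###] V move#1: V00:-1/#...#/#.###, V01:+1/.#..#/.####*
[.#..#/.####] H move#2: H02:-1/.####/.####*
[.####/.####] V move#3: V00:+1/#####/#####*
[#####/#####] end (terminal -1, H#4); searched ....#/..### to 10

PV length from [....#/..###]: 3 plies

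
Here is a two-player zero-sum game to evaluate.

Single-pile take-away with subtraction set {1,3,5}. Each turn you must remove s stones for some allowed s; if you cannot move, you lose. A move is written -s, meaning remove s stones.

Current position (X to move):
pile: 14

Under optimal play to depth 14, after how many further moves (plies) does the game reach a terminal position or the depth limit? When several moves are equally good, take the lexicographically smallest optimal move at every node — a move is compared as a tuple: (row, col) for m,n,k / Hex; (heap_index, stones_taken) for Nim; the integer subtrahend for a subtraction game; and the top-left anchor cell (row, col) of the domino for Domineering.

p1 X@[14]: -1[13]-1* -3[11]-1 -5[9]-1
p2 O@[13]: -1[12]+1* -3[10]+1 -5[8]+1
p3 X@[12]: -1[11]-1* -3[9]-1 -5[7]-1
p4 O@[11]: -1[10]+1* -3[8]+1 -5[6]+1
p5 X@[10]: -1[9]-1* -3[7]-1 -5[5]-1
p6 O@[9]: -1[8]+1* -3[6]+1 -5[4]+1
p7 X@[8]: -1[7]-1* -3[5]-1 -5[3]-1
p8 O@[7]: -1[6]+1* -3[4]+1 -5[2]+1
p9 X@[6]: -1[5]-1* -3[3]-1 -5[1]-1
p10 O@[5]: -1[4]+1* -3[2]+1 -5[0]+1
p11 X@[4]: -1[3]-1* -3[1]-1
p12 O@[3]: -1[2]+1* -3[0]+1
p13 X@[2]: -1[1]-1*
p14 O@[1]: -1[0]+1*
p15 X@[0] terminal -1; root [14] d14

PV length from [14]: 14 plies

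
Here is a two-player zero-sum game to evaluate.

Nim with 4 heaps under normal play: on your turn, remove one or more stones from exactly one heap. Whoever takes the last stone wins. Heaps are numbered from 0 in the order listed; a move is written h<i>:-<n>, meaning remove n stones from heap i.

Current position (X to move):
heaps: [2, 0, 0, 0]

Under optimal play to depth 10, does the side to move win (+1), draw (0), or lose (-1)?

value((2,0,0,0), X) = +1

[(2,0,0,0)] X move#1: h0:-1:-1/(1,0,0,0), h0:-2:+1/(0,0,0,0)*
[(0,0,0,0)] end (terminal -1, O#2); searched (2,0,0,0) to 10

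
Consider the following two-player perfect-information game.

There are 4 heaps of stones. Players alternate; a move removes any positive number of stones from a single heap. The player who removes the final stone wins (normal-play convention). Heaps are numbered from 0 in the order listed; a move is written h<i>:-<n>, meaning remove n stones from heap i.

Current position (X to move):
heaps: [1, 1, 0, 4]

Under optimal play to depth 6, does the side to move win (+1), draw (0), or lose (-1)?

p1 X@[(1,1,0,4)]: h0:-1[(0,1,0,4)]-1 h1:-1[(1,0,0,4)]-1 h3:-1[(1,1,0,3)]-1 h3:-2[(1,1,0,2)]-1 h3:-3[(1,1,0,1)]-1 h3:-4[(1,1,0,0)]+1*
p2 O@[(1,1,0,0)]: h0:-1[(0,1,0,0)]-1* h1:-1[(1,0,0,0)]-1
p3 X@[(0,1,0,0)]: h1:-1[(0,0,0,0)]+1*
p4 O@[(0,0,0,0)] terminal -1; root [(1,1,0,4)] d6

value((1,1,0,4), X) = +1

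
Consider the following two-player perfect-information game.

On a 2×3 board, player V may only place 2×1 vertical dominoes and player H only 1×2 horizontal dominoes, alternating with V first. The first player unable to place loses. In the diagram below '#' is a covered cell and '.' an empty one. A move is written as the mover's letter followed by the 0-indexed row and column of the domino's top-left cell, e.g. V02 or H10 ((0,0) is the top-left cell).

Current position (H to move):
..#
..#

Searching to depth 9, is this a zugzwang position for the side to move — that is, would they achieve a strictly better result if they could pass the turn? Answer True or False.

zugzwang(..#/..#, H) = False

ply 1, H at ..#/..# | H00=+1→###/..#*; H10=+1→..#/###
ply 2: ###/..# is terminal -1 (V); from ..#/..# depth 9
pass branch (V moves first from the same position):
  | ply 1, V at ..#/..# | V00=+1→#.#/#.#*; V01=+1→.##/.##
  | ply 2: #.#/#.# is terminal -1 (H); from ..#/..# depth 9
H moving scores +1; H passing scores -1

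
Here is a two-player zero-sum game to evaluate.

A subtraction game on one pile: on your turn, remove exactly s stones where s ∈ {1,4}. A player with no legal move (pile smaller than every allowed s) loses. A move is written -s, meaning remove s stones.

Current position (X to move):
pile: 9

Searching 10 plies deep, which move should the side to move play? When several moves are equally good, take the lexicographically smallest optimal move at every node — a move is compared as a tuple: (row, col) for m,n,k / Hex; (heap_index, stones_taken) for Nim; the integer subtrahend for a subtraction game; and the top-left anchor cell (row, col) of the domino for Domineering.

X's best at [9]: -4

[9] X move#1: -1:-1/8, -4:+1/5*
[5] O move#2: -1:-1/4*, -4:-1/1
[4] X move#3: -1:-1/3, -4:+1/0*
[0] end (terminal -1, O#4); searched 9 to 10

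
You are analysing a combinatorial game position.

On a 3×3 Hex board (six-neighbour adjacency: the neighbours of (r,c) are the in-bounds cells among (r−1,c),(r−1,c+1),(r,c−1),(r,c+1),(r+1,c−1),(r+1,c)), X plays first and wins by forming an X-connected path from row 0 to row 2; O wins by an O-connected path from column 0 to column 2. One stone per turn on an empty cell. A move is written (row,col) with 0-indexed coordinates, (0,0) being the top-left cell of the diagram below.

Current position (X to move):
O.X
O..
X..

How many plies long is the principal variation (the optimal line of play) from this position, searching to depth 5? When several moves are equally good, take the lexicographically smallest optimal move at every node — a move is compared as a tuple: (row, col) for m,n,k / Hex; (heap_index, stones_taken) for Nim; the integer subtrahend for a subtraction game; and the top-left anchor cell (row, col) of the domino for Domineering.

PV length from [O.X/O../X..]: 5 plies

ply 1, X at O.X/O../X.. | (0,1)=+1→OXX/O../X..*; (1,1)=+1→O.X/OX./X..; (1,2)=+1→O.X/O.X/X..; (2,1)=+1→O.X/O../XX.; (2,2)=+1→O.X/O../X.X
ply 2, O at OXX/O../X.. | (1,1)=-1→OXX/OO./X..*; (1,2)=-1→OXX/O.O/X..; (2,1)=-1→OXX/O../XO.; (2,2)=-1→OXX/O../X.O
ply 3, X at OXX/OO./X.. | (1,2)=+1→OXX/OOX/X..*; (2,1)=-1→OXX/OO./XX.; (2,2)=-1→OXX/OO./X.X
ply 4, O at OXX/OOX/X.. | (2,1)=-1→OXX/OOX/XO.*; (2,2)=-1→OXX/OOX/X.O
ply 5, X at OXX/OOX/XO. | (2,2)=+1→OXX/OOX/XOX*
ply 6: OXX/OOX/XOX is terminal -1 (O); from O.X/O../X.. depth 5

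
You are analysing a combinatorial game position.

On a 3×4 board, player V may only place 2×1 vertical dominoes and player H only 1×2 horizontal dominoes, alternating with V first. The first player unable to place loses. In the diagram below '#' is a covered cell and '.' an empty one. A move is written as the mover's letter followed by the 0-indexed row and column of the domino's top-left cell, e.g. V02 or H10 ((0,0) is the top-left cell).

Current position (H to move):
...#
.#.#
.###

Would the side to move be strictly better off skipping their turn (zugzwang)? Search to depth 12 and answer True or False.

ply 1, H at ...#/.#.#/.### | H00=-1→##.#/.#.#/.###*; H01=-1→.###/.#.#/.###
ply 2, V at ##.#/.#.#/.### | V02=+1→####/.###/.###*; V10=+1→##.#/##.#/####
ply 3: ####/.###/.### is terminal -1 (H); from ...#/.#.#/.### depth 12
if H skipped the turn, V would face:
~ ply 1, V at ...#/.#.#/.### | V00=-1→#..#/##.#/.###; V02=+1→..##/.###/.###*; V10=-1→...#/##.#/####
~ ply 2, H at ..##/.###/.### | H00=-1→####/.###/.###*
~ ply 3, V at ####/.###/.### | V10=+1→####/####/####*
~ ply 4: ####/####/#### is terminal -1 (H); from ...#/.#.#/.### depth 12
compare (H): move=-1 vs pass=-1

zugzwang(...#/.#.#/.###, H) = False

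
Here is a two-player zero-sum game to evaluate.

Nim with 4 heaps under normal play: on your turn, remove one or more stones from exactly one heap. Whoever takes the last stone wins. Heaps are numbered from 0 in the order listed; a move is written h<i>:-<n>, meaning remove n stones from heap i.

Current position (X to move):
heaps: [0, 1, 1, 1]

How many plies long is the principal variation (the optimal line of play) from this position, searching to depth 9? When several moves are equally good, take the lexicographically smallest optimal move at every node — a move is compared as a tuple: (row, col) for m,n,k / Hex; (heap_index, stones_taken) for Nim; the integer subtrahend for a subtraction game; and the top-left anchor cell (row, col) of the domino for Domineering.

ply 1, X at (0,1,1,1) | h1:-1=+1→(0,0,1,1)*; h2:-1=+1→(0,1,0,1); h3:-1=+1→(0,1,1,0)
ply 2, O at (0,0,1,1) | h2:-1=-1→(0,0,0,1)*; h3:-1=-1→(0,0,1,0)
ply 3, X at (0,0,0,1) | h3:-1=+1→(0,0,0,0)*
ply 4: (0,0,0,0) is terminal -1 (O); from (0,1,1,1) depth 9

PV length from [(0,1,1,1)]: 3 plies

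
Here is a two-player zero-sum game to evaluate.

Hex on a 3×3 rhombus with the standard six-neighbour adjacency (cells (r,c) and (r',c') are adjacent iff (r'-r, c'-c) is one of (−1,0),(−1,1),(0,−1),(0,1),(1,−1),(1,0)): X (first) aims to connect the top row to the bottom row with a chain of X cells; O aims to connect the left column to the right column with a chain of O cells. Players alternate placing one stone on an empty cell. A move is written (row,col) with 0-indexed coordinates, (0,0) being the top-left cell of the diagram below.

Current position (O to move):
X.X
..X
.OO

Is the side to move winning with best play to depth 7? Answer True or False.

O winning at [X.X/..X/.OO]: True

p1 O@[X.X/..X/.OO]: (0,1)[XOX/..X/.OO]-1 (1,0)[X.X/O.X/.OO]+1* (1,1)[X.X/.OX/.OO]+1 (2,0)[X.X/..X/OOO]+1
p2 X@[X.X/O.X/.OO]: (0,1)[XXX/O.X/.OO]-1* (1,1)[X.X/OXX/.OO]-1 (2,0)[X.X/O.X/XOO]-1
p3 O@[XXX/O.X/.OO]: (1,1)[XXX/OOX/.OO]+1* (2,0)[XXX/O.X/OOO]+1
p4 X@[XXX/OOX/.OO] terminal -1; root [X.X/..X/.OO] d7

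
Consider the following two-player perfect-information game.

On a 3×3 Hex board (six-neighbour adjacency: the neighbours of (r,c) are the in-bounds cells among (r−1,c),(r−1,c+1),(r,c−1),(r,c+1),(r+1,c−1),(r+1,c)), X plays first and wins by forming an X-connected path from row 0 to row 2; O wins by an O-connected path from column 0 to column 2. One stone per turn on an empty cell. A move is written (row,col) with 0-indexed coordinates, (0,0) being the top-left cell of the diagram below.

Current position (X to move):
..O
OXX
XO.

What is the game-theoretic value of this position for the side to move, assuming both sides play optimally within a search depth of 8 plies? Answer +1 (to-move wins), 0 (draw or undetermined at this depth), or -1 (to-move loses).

p1 X@[..O/OXX/XO.]: (0,0)[X.O/OXX/XO.]-1 (0,1)[.XO/OXX/XO.]+1* (2,2)[..O/OXX/XOX]-1
p2 O@[.XO/OXX/XO.] terminal -1; root [..O/OXX/XO.] d8

value(..O/OXX/XO., X) = +1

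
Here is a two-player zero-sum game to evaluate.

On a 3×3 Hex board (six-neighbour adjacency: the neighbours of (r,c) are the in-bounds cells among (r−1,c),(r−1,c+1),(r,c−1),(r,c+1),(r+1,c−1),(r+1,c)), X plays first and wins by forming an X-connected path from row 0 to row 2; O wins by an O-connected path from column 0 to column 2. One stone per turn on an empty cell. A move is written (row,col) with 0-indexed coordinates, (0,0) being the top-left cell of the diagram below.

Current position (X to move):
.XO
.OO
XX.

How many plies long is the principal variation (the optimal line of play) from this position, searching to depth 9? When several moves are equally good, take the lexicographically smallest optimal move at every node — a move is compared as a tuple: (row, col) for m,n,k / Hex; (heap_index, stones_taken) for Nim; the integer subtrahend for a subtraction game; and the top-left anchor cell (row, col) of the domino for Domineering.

PV length from [.XO/.OO/XX.]: 1 ply

p1 X@[.XO/.OO/XX.]: (0,0)[XXO/.OO/XX.]-1 (1,0)[.XO/XOO/XX.]+1* (2,2)[.XO/.OO/XXX]-1
p2 O@[.XO/XOO/XX.] terminal -1; root [.XO/.OO/XX.] d9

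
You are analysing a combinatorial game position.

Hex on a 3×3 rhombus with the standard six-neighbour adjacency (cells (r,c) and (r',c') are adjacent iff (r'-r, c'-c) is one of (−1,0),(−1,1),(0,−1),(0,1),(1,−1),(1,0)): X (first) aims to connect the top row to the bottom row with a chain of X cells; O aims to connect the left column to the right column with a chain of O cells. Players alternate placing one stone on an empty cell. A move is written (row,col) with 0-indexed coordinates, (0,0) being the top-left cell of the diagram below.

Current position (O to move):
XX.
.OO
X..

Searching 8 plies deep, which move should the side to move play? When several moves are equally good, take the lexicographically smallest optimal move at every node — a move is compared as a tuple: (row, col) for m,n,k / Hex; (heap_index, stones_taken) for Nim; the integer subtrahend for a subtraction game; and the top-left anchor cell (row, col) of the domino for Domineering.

O's best at [XX./.OO/X..]: (1,0)

[XX./.OO/X..] O move#1: (0,2):-1/XXO/.OO/X.., (1,0):+1/XX./OOO/X..*, (2,1):-1/XX./.OO/XO., (2,2):-1/XX./.OO/X.O
[XX./OOO/X..] end (terminal -1, X#2); searched XX./.OO/X.. to 8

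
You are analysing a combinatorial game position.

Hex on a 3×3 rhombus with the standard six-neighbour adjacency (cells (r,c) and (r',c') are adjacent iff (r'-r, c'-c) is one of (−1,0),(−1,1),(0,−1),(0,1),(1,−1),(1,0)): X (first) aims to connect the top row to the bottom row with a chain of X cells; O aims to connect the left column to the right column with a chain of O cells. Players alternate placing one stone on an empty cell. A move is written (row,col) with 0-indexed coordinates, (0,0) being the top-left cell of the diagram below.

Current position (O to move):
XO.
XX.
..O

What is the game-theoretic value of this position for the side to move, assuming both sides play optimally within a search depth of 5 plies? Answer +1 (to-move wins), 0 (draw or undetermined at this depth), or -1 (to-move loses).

value(XO./XX./..O, O) = -1

p1 O@[XO./XX./..O]: (0,2)[XOO/XX./..O]-1* (1,2)[XO./XXO/..O]-1 (2,0)[XO./XX./O.O]-1 (2,1)[XO./XX./.OO]-1
p2 X@[XOO/XX./..O]: (1,2)[XOO/XXX/..O]+1* (2,0)[XOO/XX./X.O]+1 (2,1)[XOO/XX./.XO]+1
p3 O@[XOO/XXX/..O]: (2,0)[XOO/XXX/O.O]-1* (2,1)[XOO/XXX/.OO]-1
p4 X@[XOO/XXX/O.O]: (2,1)[XOO/XXX/OXO]+1*
p5 O@[XOO/XXX/OXO] terminal -1; root [XO./XX./..O] d5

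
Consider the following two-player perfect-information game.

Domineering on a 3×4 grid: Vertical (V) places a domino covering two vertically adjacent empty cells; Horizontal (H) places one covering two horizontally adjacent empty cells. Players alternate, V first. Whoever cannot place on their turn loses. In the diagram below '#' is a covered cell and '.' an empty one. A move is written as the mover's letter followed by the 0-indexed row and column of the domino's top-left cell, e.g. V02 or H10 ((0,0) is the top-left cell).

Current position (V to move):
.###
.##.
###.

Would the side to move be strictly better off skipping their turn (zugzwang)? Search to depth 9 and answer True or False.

ply 1, V at .###/.##./###. | V00=+1→####/###./###.*; V13=+1→.###/.###/####
ply 2: ####/###./###. is terminal -1 (H); from .###/.##./###. depth 9
suppose V passes — search the same position with H to move:
pass> ply 1: .###/.##./###. is terminal -1 (H); from .###/.##./###. depth 9
for V: play +1, pass +1

zugzwang(.###/.##./###., V) = False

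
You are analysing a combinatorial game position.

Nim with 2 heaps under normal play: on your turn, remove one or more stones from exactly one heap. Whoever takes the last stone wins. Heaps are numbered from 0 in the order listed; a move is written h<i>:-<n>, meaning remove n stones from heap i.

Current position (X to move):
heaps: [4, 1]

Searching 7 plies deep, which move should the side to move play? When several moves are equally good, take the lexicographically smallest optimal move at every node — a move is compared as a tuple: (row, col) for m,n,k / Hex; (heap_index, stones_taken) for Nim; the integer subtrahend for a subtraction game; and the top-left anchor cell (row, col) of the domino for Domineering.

ply 1, X at (4,1) | h0:-1=-1→(3,1); h0:-2=-1→(2,1); h0:-3=+1→(1,1)*; h0:-4=-1→(0,1); h1:-1=-1→(4,0)
ply 2, O at (1,1) | h0:-1=-1→(0,1)*; h1:-1=-1→(1,0)
ply 3, X at (0,1) | h1:-1=+1→(0,0)*
ply 4: (0,0) is terminal -1 (O); from (4,1) depth 7

X's best at [(4,1)]: h0:-3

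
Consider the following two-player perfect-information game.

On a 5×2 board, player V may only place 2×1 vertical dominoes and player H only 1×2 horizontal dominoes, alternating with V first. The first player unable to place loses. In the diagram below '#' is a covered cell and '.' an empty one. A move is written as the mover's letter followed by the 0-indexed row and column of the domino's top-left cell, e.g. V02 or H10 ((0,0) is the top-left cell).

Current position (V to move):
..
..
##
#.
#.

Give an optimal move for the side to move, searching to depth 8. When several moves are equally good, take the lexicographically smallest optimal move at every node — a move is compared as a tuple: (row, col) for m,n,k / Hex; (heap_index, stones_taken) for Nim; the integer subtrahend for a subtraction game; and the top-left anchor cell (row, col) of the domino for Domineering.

[../../##/#./#.] V move#1: V00:+1/#./#./##/#./#.*, V01:+1/.#/.#/##/#./#., V31:-1/../../##/##/##
[#./#./##/#./#.] end (terminal -1, H#2); searched ../../##/#./#. to 8

V's best at [../../##/#./#.]: V00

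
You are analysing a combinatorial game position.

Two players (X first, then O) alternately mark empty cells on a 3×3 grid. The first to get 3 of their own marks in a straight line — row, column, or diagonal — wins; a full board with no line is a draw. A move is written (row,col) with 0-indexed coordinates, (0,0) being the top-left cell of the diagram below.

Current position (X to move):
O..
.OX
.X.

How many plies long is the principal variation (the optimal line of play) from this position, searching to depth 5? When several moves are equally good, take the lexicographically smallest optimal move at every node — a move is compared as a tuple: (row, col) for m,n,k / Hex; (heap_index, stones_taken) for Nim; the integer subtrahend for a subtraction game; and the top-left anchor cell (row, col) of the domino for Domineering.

p1 X@[O../.OX/.X.]: (0,1)[OX./.OX/.X.]-1 (0,2)[O.X/.OX/.X.]-1 (1,0)[O../XOX/.X.]-1 (2,0)[O../.OX/XX.]-1 (2,2)[O../.OX/.XX]+1*
p2 O@[O../.OX/.XX]: (0,1)[OO./.OX/.XX]-1* (0,2)[O.O/.OX/.XX]-1 (1,0)[O../OOX/.XX]-1 (2,0)[O../.OX/OXX]-1
p3 X@[OO./.OX/.XX]: (0,2)[OOX/.OX/.XX]+1* (1,0)[OO./XOX/.XX]-1 (2,0)[OO./.OX/XXX]+1
p4 O@[OOX/.OX/.XX] terminal -1; root [O../.OX/.X.] d5

PV length from [O../.OX/.X.]: 3 plies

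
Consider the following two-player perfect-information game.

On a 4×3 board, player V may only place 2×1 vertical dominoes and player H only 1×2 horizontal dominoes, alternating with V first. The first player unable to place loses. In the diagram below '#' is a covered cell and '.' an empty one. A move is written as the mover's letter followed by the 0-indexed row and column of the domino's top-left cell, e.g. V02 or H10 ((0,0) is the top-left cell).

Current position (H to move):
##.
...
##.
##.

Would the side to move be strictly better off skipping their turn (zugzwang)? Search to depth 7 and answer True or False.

zugzwang(##./.../##./##., H) = False

ply 1, H at ##./.../##./##. | H10=-1→##./##./##./##.*; H11=-1→##./.##/##./##.
ply 2, V at ##./##./##./##. | V02=+1→###/###/##./##.*; V12=+1→##./###/###/##.; V22=+1→##./##./###/###
ply 3: ###/###/##./##. is terminal -1 (H); from ##./.../##./##. depth 7
pass branch (V moves first from the same position):
  | ply 1, V at ##./.../##./##. | V02=+1→###/..#/##./##.*; V12=-1→##./..#/###/##.; V22=-1→##./.../###/###
  | ply 2, H at ###/..#/##./##. | H10=-1→###/###/##./##.*
  | ply 3, V at ###/###/##./##. | V22=+1→###/###/###/###*
  | ply 4: ###/###/###/### is terminal -1 (H); from ##./.../##./##. depth 7
H moving scores -1; H passing scores -1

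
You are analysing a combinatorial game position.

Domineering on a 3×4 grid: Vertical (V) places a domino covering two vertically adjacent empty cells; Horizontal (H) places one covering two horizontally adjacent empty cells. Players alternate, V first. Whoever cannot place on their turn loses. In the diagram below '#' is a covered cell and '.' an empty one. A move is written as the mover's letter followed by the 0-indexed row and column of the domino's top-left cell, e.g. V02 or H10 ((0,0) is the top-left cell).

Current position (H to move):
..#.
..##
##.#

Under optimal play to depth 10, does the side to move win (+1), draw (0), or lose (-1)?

ply 1, H at ..#./..##/##.# | H00=+1→###./..##/##.#*; H10=+1→..#./####/##.#
ply 2: ###./..##/##.# is terminal -1 (V); from ..#./..##/##.# depth 10

value(..#./..##/##.#, H) = +1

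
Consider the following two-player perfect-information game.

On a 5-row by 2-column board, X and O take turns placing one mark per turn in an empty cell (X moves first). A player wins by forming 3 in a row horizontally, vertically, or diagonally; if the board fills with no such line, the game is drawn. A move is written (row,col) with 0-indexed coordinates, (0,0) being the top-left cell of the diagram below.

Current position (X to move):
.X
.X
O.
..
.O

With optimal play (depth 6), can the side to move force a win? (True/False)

X winning at [.X/.X/O./../.O]: True

p1 X@[.X/.X/O./../.O]: (0,0)[XX/.X/O./../.O]-1 (1,0)[.X/XX/O./../.O]+0 (2,1)[.X/.X/OX/../.O]+1* (3,0)[.X/.X/O./X./.O]+0 (3,1)[.X/.X/O./.X/.O]+0 (4,0)[.X/.X/O./../XO]-1
p2 O@[.X/.X/OX/../.O] terminal -1; root [.X/.X/O./../.O] d6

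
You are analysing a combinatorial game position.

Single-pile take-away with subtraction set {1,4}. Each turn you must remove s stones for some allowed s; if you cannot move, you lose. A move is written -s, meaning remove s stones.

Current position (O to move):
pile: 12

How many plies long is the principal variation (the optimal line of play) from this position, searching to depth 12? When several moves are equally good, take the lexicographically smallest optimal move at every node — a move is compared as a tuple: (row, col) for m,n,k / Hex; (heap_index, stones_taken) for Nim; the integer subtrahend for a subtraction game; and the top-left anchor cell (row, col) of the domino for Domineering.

[12] O move#1: -1:-1/11*, -4:-1/8
[11] X move#2: -1:+1/10*, -4:+1/7
[10] O move#3: -1:-1/9*, -4:-1/6
[9] X move#4: -1:-1/8, -4:+1/5*
[5] O move#5: -1:-1/4*, -4:-1/1
[4] X move#6: -1:-1/3, -4:+1/0*
[0] end (terminal -1, O#7); searched 12 to 12

PV length from [12]: 6 plies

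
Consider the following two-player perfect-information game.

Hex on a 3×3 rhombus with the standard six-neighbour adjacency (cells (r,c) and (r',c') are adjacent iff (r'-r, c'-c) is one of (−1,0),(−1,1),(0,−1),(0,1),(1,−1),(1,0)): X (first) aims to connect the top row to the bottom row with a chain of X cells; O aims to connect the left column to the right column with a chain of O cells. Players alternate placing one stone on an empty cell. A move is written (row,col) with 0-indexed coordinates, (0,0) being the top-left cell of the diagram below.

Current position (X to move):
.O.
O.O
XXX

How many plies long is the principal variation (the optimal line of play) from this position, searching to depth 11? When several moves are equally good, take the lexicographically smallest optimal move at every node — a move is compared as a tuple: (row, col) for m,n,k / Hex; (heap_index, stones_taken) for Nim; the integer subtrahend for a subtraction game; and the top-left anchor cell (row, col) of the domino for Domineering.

ply 1, X at .O./O.O/XXX | (0,0)=-1→XO./O.O/XXX*; (0,2)=-1→.OX/O.O/XXX; (1,1)=-1→.O./OXO/XXX
ply 2, O at XO./O.O/XXX | (0,2)=+1→XOO/O.O/XXX*; (1,1)=+1→XO./OOO/XXX
ply 3: XOO/O.O/XXX is terminal -1 (X); from .O./O.O/XXX depth 11

PV length from [.O./O.O/XXX]: 2 plies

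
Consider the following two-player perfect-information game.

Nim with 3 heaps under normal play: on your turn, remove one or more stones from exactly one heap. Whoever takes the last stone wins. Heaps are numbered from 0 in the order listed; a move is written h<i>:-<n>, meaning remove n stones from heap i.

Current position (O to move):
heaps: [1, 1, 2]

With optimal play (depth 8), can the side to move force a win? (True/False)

[(1,1,2)] O move#1: h0:-1:-1/(0,1,2), h1:-1:-1/(1,0,2), h2:-1:-1/(1,1,1), h2:-2:+1/(1,1,0)*
[(1,1,0)] X move#2: h0:-1:-1/(0,1,0)*, h1:-1:-1/(1,0,0)
[(0,1,0)] O move#3: h1:-1:+1/(0,0,0)*
[(0,0,0)] end (terminal -1, X#4); searched (1,1,2) to 8

O winning at [(1,1,2)]: True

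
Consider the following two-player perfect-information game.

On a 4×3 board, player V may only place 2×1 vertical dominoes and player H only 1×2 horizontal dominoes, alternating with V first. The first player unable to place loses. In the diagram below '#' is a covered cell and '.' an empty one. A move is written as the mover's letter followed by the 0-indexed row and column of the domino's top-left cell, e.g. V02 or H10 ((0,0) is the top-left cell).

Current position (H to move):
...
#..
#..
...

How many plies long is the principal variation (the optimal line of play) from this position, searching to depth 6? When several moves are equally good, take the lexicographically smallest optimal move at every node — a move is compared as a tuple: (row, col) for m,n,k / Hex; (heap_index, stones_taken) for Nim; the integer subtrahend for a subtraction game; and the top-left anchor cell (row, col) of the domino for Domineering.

PV length from [.../#../#../...]: 4 plies

ply 1, H at .../#../#../... | H00=-1→##./#../#../...*; H01=-1→.##/#../#../...; H11=-1→.../###/#../...; H21=-1→.../#../###/...; H30=-1→.../#../#../##.; H31=-1→.../#../#../.##
ply 2, V at ##./#../#../... | V02=-1→###/#.#/#../...; V11=+1→##./##./##./...*; V12=+1→##./#.#/#.#/...; V21=+1→##./#../##./.#.; V22=+1→##./#../#.#/..#
ply 3, H at ##./##./##./... | H30=-1→##./##./##./##.*; H31=-1→##./##./##./.##
ply 4, V at ##./##./##./##. | V02=+1→###/###/##./##.*; V12=+1→##./###/###/##.; V22=+1→##./##./###/###
ply 5: ###/###/##./##. is terminal -1 (H); from .../#../#../... depth 6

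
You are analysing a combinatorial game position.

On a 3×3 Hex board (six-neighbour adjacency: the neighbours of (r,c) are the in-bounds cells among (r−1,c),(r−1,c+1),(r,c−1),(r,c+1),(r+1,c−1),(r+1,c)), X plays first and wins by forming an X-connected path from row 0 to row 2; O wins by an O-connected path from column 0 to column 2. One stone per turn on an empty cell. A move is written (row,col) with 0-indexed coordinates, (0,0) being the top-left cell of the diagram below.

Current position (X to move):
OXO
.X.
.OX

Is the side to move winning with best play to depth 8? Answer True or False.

X winning at [OXO/.X./.OX]: True

[OXO/.X./.OX] X move#1: (1,0):+1/OXO/XX./.OX*, (1,2):+1/OXO/.XX/.OX, (2,0):+1/OXO/.X./XOX
[OXO/XX./.OX] O move#2: (1,2):-1/OXO/XXO/.OX*, (2,0):-1/OXO/XX./OOX
[OXO/XXO/.OX] X move#3: (2,0):+1/OXO/XXO/XOX*
[OXO/XXO/XOX] end (terminal -1, O#4); searched OXO/.X./.OX to 8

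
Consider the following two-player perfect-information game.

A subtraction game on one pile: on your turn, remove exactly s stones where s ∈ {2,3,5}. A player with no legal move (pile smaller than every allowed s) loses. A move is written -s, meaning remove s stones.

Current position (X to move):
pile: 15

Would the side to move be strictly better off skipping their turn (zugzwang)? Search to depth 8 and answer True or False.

[15] X move#1: -2:-1/13*, -3:-1/12, -5:-1/10
[13] O move#2: -2:-1/11, -3:-1/10, -5:+1/8*
[8] X move#3: -2:-1/6*, -3:-1/5, -5:-1/3
[6] O move#4: -2:-1/4, -3:-1/3, -5:+1/1*
[1] end (terminal -1, X#5); searched 15 to 8
suppose X passes — search the same position with O to move:
pass> [15] O move#1: -2:-1/13*, -3:-1/12, -5:-1/10
pass> [13] X move#2: -2:-1/11, -3:-1/10, -5:+1/8*
pass> [8] O move#3: -2:-1/6*, -3:-1/5, -5:-1/3
pass> [6] X move#4: -2:-1/4, -3:-1/3, -5:+1/1*
pass> [1] end (terminal -1, O#5); searched 15 to 8
for X: play -1, pass +1

zugzwang(15, X) = True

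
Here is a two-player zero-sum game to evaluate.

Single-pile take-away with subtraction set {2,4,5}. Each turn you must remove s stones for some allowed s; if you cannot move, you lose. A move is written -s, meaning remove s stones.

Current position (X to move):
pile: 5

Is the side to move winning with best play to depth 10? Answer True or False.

p1 X@[5]: -2[3]-1 -4[1]+1* -5[0]+1
p2 O@[1] terminal -1; root [5] d10

X winning at [5]: True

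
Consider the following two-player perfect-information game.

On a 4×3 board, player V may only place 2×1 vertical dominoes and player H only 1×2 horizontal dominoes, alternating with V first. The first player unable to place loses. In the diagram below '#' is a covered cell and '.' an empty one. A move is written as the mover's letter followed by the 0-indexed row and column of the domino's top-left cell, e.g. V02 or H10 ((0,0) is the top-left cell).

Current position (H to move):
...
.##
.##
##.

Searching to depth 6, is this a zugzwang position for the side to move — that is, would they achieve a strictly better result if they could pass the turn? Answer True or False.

zugzwang(.../.##/.##/##., H) = True

ply 1, H at .../.##/.##/##. | H00=-1→##./.##/.##/##.*; H01=-1→.##/.##/.##/##.
ply 2, V at ##./.##/.##/##. | V10=+1→##./###/###/##.*
ply 3: ##./###/###/##. is terminal -1 (H); from .../.##/.##/##. depth 6
if H skipped the turn, V would face:
~ ply 1, V at .../.##/.##/##. | V00=-1→#../###/.##/##.*; V10=-1→.../###/###/##.
~ ply 2, H at #../###/.##/##. | H01=+1→###/###/.##/##.*
~ ply 3: ###/###/.##/##. is terminal -1 (V); from .../.##/.##/##. depth 6
compare (H): move=-1 vs pass=+1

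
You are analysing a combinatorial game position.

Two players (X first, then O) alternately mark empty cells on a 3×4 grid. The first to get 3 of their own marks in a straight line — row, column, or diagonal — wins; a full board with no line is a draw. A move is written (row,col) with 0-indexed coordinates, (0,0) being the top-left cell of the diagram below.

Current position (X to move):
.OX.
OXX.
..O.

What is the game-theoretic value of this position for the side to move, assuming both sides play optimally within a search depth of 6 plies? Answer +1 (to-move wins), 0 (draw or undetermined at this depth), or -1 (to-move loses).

ply 1, X at .OX./OXX./..O. | (0,0)=+1→XOX./OXX./..O.*; (0,3)=+1→.OXX/OXX./..O.; (1,3)=+1→.OX./OXXX/..O.; (2,0)=+1→.OX./OXX./X.O.; (2,1)=+1→.OX./OXX./.XO.; (2,3)=+1→.OX./OXX./..OX
ply 2, O at XOX./OXX./..O. | (0,3)=-1→XOXO/OXX./..O.*; (1,3)=-1→XOX./OXXO/..O.; (2,0)=-1→XOX./OXX./O.O.; (2,1)=-1→XOX./OXX./.OO.; (2,3)=-1→XOX./OXX./..OO
ply 3, X at XOXO/OXX./..O. | (1,3)=+1→XOXO/OXXX/..O.*; (2,0)=+1→XOXO/OXX./X.O.; (2,1)=+1→XOXO/OXX./.XO.; (2,3)=+1→XOXO/OXX./..OX
ply 4: XOXO/OXXX/..O. is terminal -1 (O); from .OX./OXX./..O. depth 6

value(.OX./OXX./..O., X) = +1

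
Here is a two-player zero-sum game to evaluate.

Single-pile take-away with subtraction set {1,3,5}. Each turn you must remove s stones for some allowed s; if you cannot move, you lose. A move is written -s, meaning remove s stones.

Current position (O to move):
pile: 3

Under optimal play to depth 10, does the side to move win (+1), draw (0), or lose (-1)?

ply 1, O at 3 | -1=+1→2*; -3=+1→0
ply 2, X at 2 | -1=-1→1*
ply 3, O at 1 | -1=+1→0*
ply 4: 0 is terminal -1 (X); from 3 depth 10

value(3, O) = +1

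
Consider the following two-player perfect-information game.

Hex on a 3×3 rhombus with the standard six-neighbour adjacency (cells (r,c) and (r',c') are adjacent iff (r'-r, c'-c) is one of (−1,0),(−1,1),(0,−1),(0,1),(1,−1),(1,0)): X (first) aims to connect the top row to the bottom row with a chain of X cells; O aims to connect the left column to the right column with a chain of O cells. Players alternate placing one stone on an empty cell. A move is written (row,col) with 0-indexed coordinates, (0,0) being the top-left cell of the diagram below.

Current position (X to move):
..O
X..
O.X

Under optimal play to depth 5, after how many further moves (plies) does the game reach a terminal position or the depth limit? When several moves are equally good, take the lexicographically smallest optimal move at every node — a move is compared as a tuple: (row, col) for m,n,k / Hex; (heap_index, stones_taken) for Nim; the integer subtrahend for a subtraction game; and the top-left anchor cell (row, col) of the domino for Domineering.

ply 1, X at ..O/X../O.X | (0,0)=-1→X.O/X../O.X; (0,1)=-1→.XO/X../O.X; (1,1)=+1→..O/XX./O.X*; (1,2)=-1→..O/X.X/O.X; (2,1)=-1→..O/X../OXX
ply 2, O at ..O/XX./O.X | (0,0)=-1→O.O/XX./O.X*; (0,1)=-1→.OO/XX./O.X; (1,2)=-1→..O/XXO/O.X; (2,1)=-1→..O/XX./OOX
ply 3, X at O.O/XX./O.X | (0,1)=+1→OXO/XX./O.X*; (1,2)=-1→O.O/XXX/O.X; (2,1)=-1→O.O/XX./OXX
ply 4, O at OXO/XX./O.X | (1,2)=-1→OXO/XXO/O.X*; (2,1)=-1→OXO/XX./OOX
ply 5, X at OXO/XXO/O.X | (2,1)=+1→OXO/XXO/OXX*
ply 6: OXO/XXO/OXX is terminal -1 (O); from ..O/X../O.X depth 5

PV length from [..O/X../O.X]: 5 plies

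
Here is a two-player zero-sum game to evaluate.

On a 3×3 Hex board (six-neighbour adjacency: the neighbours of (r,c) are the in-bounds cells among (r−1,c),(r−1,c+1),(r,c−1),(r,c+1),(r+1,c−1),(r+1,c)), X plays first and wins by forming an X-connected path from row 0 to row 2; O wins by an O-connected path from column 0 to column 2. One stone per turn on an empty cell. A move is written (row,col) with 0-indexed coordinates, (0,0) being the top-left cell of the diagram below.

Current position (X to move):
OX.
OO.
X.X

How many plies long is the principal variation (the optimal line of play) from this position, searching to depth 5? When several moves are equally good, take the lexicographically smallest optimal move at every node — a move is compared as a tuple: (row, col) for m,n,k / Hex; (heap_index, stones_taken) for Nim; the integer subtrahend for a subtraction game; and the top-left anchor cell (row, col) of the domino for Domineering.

PV length from [OX./OO./X.X]: 2 plies

ply 1, X at OX./OO./X.X | (0,2)=-1→OXX/OO./X.X*; (1,2)=-1→OX./OOX/X.X; (2,1)=-1→OX./OO./XXX
ply 2, O at OXX/OO./X.X | (1,2)=+1→OXX/OOO/X.X*; (2,1)=-1→OXX/OO./XOX
ply 3: OXX/OOO/X.X is terminal -1 (X); from OX./OO./X.X depth 5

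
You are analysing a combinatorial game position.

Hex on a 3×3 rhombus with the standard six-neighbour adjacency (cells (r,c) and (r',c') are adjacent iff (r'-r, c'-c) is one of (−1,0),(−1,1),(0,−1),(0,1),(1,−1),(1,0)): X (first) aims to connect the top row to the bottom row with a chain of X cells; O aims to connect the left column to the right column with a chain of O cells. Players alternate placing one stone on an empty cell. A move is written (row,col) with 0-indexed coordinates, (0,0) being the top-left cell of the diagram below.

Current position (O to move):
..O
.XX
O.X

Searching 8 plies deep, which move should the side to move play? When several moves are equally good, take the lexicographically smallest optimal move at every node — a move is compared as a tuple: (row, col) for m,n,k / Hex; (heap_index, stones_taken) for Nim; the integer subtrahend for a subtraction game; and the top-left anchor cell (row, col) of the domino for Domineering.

O's best at [..O/.XX/O.X]: (0,1)

p1 O@[..O/.XX/O.X]: (0,0)[O.O/.XX/O.X]-1 (0,1)[.OO/.XX/O.X]+1* (1,0)[..O/OXX/O.X]-1 (2,1)[..O/.XX/OOX]-1
p2 X@[.OO/.XX/O.X]: (0,0)[XOO/.XX/O.X]-1* (1,0)[.OO/XXX/O.X]-1 (2,1)[.OO/.XX/OXX]-1
p3 O@[XOO/.XX/O.X]: (1,0)[XOO/OXX/O.X]+1* (2,1)[XOO/.XX/OOX]-1
p4 X@[XOO/OXX/O.X] terminal -1; root [..O/.XX/O.X] d8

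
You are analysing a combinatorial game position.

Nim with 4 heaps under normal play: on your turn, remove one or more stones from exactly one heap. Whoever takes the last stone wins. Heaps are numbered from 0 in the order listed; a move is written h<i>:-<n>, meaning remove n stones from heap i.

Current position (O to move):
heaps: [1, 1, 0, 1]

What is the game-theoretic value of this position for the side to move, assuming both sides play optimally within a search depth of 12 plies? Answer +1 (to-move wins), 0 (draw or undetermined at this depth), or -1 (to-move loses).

ply 1, O at (1,1,0,1) | h0:-1=+1→(0,1,0,1)*; h1:-1=+1→(1,0,0,1); h3:-1=+1→(1,1,0,0)
ply 2, X at (0,1,0,1) | h1:-1=-1→(0,0,0,1)*; h3:-1=-1→(0,1,0,0)
ply 3, O at (0,0,0,1) | h3:-1=+1→(0,0,0,0)*
ply 4: (0,0,0,0) is terminal -1 (X); from (1,1,0,1) depth 12

value((1,1,0,1), O) = +1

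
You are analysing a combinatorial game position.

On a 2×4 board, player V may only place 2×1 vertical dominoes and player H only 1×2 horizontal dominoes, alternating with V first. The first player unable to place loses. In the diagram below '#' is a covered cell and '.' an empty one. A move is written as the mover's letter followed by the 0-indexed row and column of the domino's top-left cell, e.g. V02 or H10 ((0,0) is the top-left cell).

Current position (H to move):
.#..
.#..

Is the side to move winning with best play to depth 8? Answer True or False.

ply 1, H at .#../.#.. | H02=+1→.###/.#..*; H12=+1→.#../.###
ply 2, V at .###/.#.. | V00=-1→####/##..*
ply 3, H at ####/##.. | H12=+1→####/####*
ply 4: ####/#### is terminal -1 (V); from .#../.#.. depth 8

H winning at [.#../.#..]: True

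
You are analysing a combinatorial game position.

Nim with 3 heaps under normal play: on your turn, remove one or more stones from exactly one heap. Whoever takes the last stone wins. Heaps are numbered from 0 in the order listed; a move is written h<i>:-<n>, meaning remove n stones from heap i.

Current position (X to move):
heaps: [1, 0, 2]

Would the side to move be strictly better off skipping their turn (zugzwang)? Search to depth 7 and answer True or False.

ply 1, X at (1,0,2) | h0:-1=-1→(0,0,2); h2:-1=+1→(1,0,1)*; h2:-2=-1→(1,0,0)
ply 2, O at (1,0,1) | h0:-1=-1→(0,0,1)*; h2:-1=-1→(1,0,0)
ply 3, X at (0,0,1) | h2:-1=+1→(0,0,0)*
ply 4: (0,0,0) is terminal -1 (O); from (1,0,2) depth 7
if X skipped the turn, O would face:
~ ply 1, O at (1,0,2) | h0:-1=-1→(0,0,2); h2:-1=+1→(1,0,1)*; h2:-2=-1→(1,0,0)
~ ply 2, X at (1,0,1) | h0:-1=-1→(0,0,1)*; h2:-1=-1→(1,0,0)
~ ply 3, O at (0,0,1) | h2:-1=+1→(0,0,0)*
~ ply 4: (0,0,0) is terminal -1 (X); from (1,0,2) depth 7
compare (X): move=+1 vs pass=-1

zugzwang((1,0,2), X) = False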